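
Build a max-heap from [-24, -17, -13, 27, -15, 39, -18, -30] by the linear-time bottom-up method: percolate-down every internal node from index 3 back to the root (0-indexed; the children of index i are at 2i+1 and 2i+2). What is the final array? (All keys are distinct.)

sift down from index 3: already satisfies heap property
sift down from index 2:
  -13 vs larger child 39 at index 5, swap → [-24, -17, 39, 27, -15, -13, -18, -30]
sift down from index 1:
  -17 vs larger child 27 at index 3, swap → [-24, 27, 39, -17, -15, -13, -18, -30]
sift down from index 0:
  -24 vs larger child 39 at index 2, swap → [39, 27, -24, -17, -15, -13, -18, -30]
  -24 vs larger child -13 at index 5, swap → [39, 27, -13, -17, -15, -24, -18, -30]

[39, 27, -13, -17, -15, -24, -18, -30]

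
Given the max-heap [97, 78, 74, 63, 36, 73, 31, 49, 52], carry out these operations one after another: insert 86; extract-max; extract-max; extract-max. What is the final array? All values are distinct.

insert 86:
  append 86 at index 9 → [97, 78, 74, 63, 36, 73, 31, 49, 52, 86]
  86 > parent 36 at index 4, swap → [97, 78, 74, 63, 86, 73, 31, 49, 52, 36]
  86 > parent 78 at index 1, swap → [97, 86, 74, 63, 78, 73, 31, 49, 52, 36]
extract-max → returns 97:
  remove root 97; move last element 36 to root → [36, 86, 74, 63, 78, 73, 31, 49, 52]
  36 vs larger child 86 at index 1, swap → [86, 36, 74, 63, 78, 73, 31, 49, 52]
  36 vs larger child 78 at index 4, swap → [86, 78, 74, 63, 36, 73, 31, 49, 52]
extract-max → returns 86:
  remove root 86; move last element 52 to root → [52, 78, 74, 63, 36, 73, 31, 49]
  52 vs larger child 78 at index 1, swap → [78, 52, 74, 63, 36, 73, 31, 49]
  52 vs larger child 63 at index 3, swap → [78, 63, 74, 52, 36, 73, 31, 49]
extract-max → returns 78:
  remove root 78; move last element 49 to root → [49, 63, 74, 52, 36, 73, 31]
  49 vs larger child 74 at index 2, swap → [74, 63, 49, 52, 36, 73, 31]
  49 vs larger child 73 at index 5, swap → [74, 63, 73, 52, 36, 49, 31]

[74, 63, 73, 52, 36, 49, 31]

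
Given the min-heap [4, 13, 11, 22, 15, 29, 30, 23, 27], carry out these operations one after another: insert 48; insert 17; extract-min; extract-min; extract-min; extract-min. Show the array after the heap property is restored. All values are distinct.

insert 48:
  append 48 at index 9 → [4, 13, 11, 22, 15, 29, 30, 23, 27, 48] (no swap needed)
insert 17:
  append 17 at index 10 → [4, 13, 11, 22, 15, 29, 30, 23, 27, 48, 17] (no swap needed)
extract-min → returns 4:
  remove root 4; move last element 17 to root → [17, 13, 11, 22, 15, 29, 30, 23, 27, 48]
  17 vs smaller child 11 at index 2, swap → [11, 13, 17, 22, 15, 29, 30, 23, 27, 48]
extract-min → returns 11:
  remove root 11; move last element 48 to root → [48, 13, 17, 22, 15, 29, 30, 23, 27]
  48 vs smaller child 13 at index 1, swap → [13, 48, 17, 22, 15, 29, 30, 23, 27]
  48 vs smaller child 15 at index 4, swap → [13, 15, 17, 22, 48, 29, 30, 23, 27]
extract-min → returns 13:
  remove root 13; move last element 27 to root → [27, 15, 17, 22, 48, 29, 30, 23]
  27 vs smaller child 15 at index 1, swap → [15, 27, 17, 22, 48, 29, 30, 23]
  27 vs smaller child 22 at index 3, swap → [15, 22, 17, 27, 48, 29, 30, 23]
  27 vs only child 23 at index 7, swap → [15, 22, 17, 23, 48, 29, 30, 27]
extract-min → returns 15:
  remove root 15; move last element 27 to root → [27, 22, 17, 23, 48, 29, 30]
  27 vs smaller child 17 at index 2, swap → [17, 22, 27, 23, 48, 29, 30]

[17, 22, 27, 23, 48, 29, 30]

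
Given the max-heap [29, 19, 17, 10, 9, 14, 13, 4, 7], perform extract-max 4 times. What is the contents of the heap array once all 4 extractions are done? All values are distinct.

[13, 10, 4, 7, 9]

extract-max #1 returns 29:
  remove root 29; move last element 7 to root → [7, 19, 17, 10, 9, 14, 13, 4]
  7 vs larger child 19 at index 1, swap → [19, 7, 17, 10, 9, 14, 13, 4]
  7 vs larger child 10 at index 3, swap → [19, 10, 17, 7, 9, 14, 13, 4]
extract-max #2 returns 19:
  remove root 19; move last element 4 to root → [4, 10, 17, 7, 9, 14, 13]
  4 vs larger child 17 at index 2, swap → [17, 10, 4, 7, 9, 14, 13]
  4 vs larger child 14 at index 5, swap → [17, 10, 14, 7, 9, 4, 13]
extract-max #3 returns 17:
  remove root 17; move last element 13 to root → [13, 10, 14, 7, 9, 4]
  13 vs larger child 14 at index 2, swap → [14, 10, 13, 7, 9, 4]
extract-max #4 returns 14:
  remove root 14; move last element 4 to root → [4, 10, 13, 7, 9]
  4 vs larger child 13 at index 2, swap → [13, 10, 4, 7, 9]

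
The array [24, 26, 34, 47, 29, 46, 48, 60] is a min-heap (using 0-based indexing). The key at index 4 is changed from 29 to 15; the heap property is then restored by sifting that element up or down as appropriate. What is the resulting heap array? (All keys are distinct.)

[15, 24, 34, 47, 26, 46, 48, 60]

set index 4 from 29 to 15 → [24, 26, 34, 47, 15, 46, 48, 60]
15 < parent 26 at index 1, swap → [24, 15, 34, 47, 26, 46, 48, 60]
15 < parent 24 at index 0, swap → [15, 24, 34, 47, 26, 46, 48, 60]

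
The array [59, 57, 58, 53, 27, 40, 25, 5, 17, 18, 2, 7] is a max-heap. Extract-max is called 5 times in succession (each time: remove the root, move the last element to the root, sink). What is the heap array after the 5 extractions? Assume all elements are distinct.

[27, 18, 25, 17, 5, 7, 2]

extract-max #1 returns 59:
  remove root 59; move last element 7 to root → [7, 57, 58, 53, 27, 40, 25, 5, 17, 18, 2]
  7 vs larger child 58 at index 2, swap → [58, 57, 7, 53, 27, 40, 25, 5, 17, 18, 2]
  7 vs larger child 40 at index 5, swap → [58, 57, 40, 53, 27, 7, 25, 5, 17, 18, 2]
extract-max #2 returns 58:
  remove root 58; move last element 2 to root → [2, 57, 40, 53, 27, 7, 25, 5, 17, 18]
  2 vs larger child 57 at index 1, swap → [57, 2, 40, 53, 27, 7, 25, 5, 17, 18]
  2 vs larger child 53 at index 3, swap → [57, 53, 40, 2, 27, 7, 25, 5, 17, 18]
  2 vs larger child 17 at index 8, swap → [57, 53, 40, 17, 27, 7, 25, 5, 2, 18]
extract-max #3 returns 57:
  remove root 57; move last element 18 to root → [18, 53, 40, 17, 27, 7, 25, 5, 2]
  18 vs larger child 53 at index 1, swap → [53, 18, 40, 17, 27, 7, 25, 5, 2]
  18 vs larger child 27 at index 4, swap → [53, 27, 40, 17, 18, 7, 25, 5, 2]
extract-max #4 returns 53:
  remove root 53; move last element 2 to root → [2, 27, 40, 17, 18, 7, 25, 5]
  2 vs larger child 40 at index 2, swap → [40, 27, 2, 17, 18, 7, 25, 5]
  2 vs larger child 25 at index 6, swap → [40, 27, 25, 17, 18, 7, 2, 5]
extract-max #5 returns 40:
  remove root 40; move last element 5 to root → [5, 27, 25, 17, 18, 7, 2]
  5 vs larger child 27 at index 1, swap → [27, 5, 25, 17, 18, 7, 2]
  5 vs larger child 18 at index 4, swap → [27, 18, 25, 17, 5, 7, 2]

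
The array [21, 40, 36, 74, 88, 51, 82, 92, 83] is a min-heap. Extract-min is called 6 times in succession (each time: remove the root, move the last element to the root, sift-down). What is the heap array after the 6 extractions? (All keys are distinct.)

extract-min #1 returns 21:
  remove root 21; move last element 83 to root → [83, 40, 36, 74, 88, 51, 82, 92]
  83 vs smaller child 36 at index 2, swap → [36, 40, 83, 74, 88, 51, 82, 92]
  83 vs smaller child 51 at index 5, swap → [36, 40, 51, 74, 88, 83, 82, 92]
extract-min #2 returns 36:
  remove root 36; move last element 92 to root → [92, 40, 51, 74, 88, 83, 82]
  92 vs smaller child 40 at index 1, swap → [40, 92, 51, 74, 88, 83, 82]
  92 vs smaller child 74 at index 3, swap → [40, 74, 51, 92, 88, 83, 82]
extract-min #3 returns 40:
  remove root 40; move last element 82 to root → [82, 74, 51, 92, 88, 83]
  82 vs smaller child 51 at index 2, swap → [51, 74, 82, 92, 88, 83]
extract-min #4 returns 51:
  remove root 51; move last element 83 to root → [83, 74, 82, 92, 88]
  83 vs smaller child 74 at index 1, swap → [74, 83, 82, 92, 88]
extract-min #5 returns 74:
  remove root 74; move last element 88 to root → [88, 83, 82, 92]
  88 vs smaller child 82 at index 2, swap → [82, 83, 88, 92]
extract-min #6 returns 82:
  remove root 82; move last element 92 to root → [92, 83, 88]
  92 vs smaller child 83 at index 1, swap → [83, 92, 88]

[83, 92, 88]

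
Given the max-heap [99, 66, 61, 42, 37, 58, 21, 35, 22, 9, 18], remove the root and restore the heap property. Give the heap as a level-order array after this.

[66, 42, 61, 35, 37, 58, 21, 18, 22, 9]

remove root 99; move last element 18 to root → [18, 66, 61, 42, 37, 58, 21, 35, 22, 9]
18 vs larger child 66 at index 1, swap → [66, 18, 61, 42, 37, 58, 21, 35, 22, 9]
18 vs larger child 42 at index 3, swap → [66, 42, 61, 18, 37, 58, 21, 35, 22, 9]
18 vs larger child 35 at index 7, swap → [66, 42, 61, 35, 37, 58, 21, 18, 22, 9]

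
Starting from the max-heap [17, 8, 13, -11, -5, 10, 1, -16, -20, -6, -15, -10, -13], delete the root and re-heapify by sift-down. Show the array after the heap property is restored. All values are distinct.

[13, 8, 10, -11, -5, -10, 1, -16, -20, -6, -15, -13]

remove root 17; move last element -13 to root → [-13, 8, 13, -11, -5, 10, 1, -16, -20, -6, -15, -10]
-13 vs larger child 13 at index 2, swap → [13, 8, -13, -11, -5, 10, 1, -16, -20, -6, -15, -10]
-13 vs larger child 10 at index 5, swap → [13, 8, 10, -11, -5, -13, 1, -16, -20, -6, -15, -10]
-13 vs only child -10 at index 11, swap → [13, 8, 10, -11, -5, -10, 1, -16, -20, -6, -15, -13]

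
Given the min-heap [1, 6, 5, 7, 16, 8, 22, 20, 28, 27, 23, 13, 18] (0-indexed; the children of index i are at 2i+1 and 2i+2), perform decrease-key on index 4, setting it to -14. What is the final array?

[-14, 1, 5, 7, 6, 8, 22, 20, 28, 27, 23, 13, 18]

set index 4 from 16 to -14 → [1, 6, 5, 7, -14, 8, 22, 20, 28, 27, 23, 13, 18]
-14 < parent 6 at index 1, swap → [1, -14, 5, 7, 6, 8, 22, 20, 28, 27, 23, 13, 18]
-14 < parent 1 at index 0, swap → [-14, 1, 5, 7, 6, 8, 22, 20, 28, 27, 23, 13, 18]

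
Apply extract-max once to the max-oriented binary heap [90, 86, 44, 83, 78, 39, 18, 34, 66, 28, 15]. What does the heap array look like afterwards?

[86, 83, 44, 66, 78, 39, 18, 34, 15, 28]

remove root 90; move last element 15 to root → [15, 86, 44, 83, 78, 39, 18, 34, 66, 28]
15 vs larger child 86 at index 1, swap → [86, 15, 44, 83, 78, 39, 18, 34, 66, 28]
15 vs larger child 83 at index 3, swap → [86, 83, 44, 15, 78, 39, 18, 34, 66, 28]
15 vs larger child 66 at index 8, swap → [86, 83, 44, 66, 78, 39, 18, 34, 15, 28]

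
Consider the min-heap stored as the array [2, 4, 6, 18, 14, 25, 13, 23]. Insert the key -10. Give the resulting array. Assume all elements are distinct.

[-10, 2, 6, 4, 14, 25, 13, 23, 18]

append -10 at index 8 → [2, 4, 6, 18, 14, 25, 13, 23, -10]
-10 < parent 18 at index 3, swap → [2, 4, 6, -10, 14, 25, 13, 23, 18]
-10 < parent 4 at index 1, swap → [2, -10, 6, 4, 14, 25, 13, 23, 18]
-10 < parent 2 at index 0, swap → [-10, 2, 6, 4, 14, 25, 13, 23, 18]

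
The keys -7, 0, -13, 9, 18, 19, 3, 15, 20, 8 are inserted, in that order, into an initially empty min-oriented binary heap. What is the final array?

Insert -7:
  append -7 at index 0 → [-7] (no swap needed)
Insert 0:
  append 0 at index 1 → [-7, 0] (no swap needed)
Insert -13:
  append -13 at index 2 → [-7, 0, -13]
  -13 < parent -7 at index 0, swap → [-13, 0, -7]
Insert 9:
  append 9 at index 3 → [-13, 0, -7, 9] (no swap needed)
Insert 18:
  append 18 at index 4 → [-13, 0, -7, 9, 18] (no swap needed)
Insert 19:
  append 19 at index 5 → [-13, 0, -7, 9, 18, 19] (no swap needed)
Insert 3:
  append 3 at index 6 → [-13, 0, -7, 9, 18, 19, 3] (no swap needed)
Insert 15:
  append 15 at index 7 → [-13, 0, -7, 9, 18, 19, 3, 15] (no swap needed)
Insert 20:
  append 20 at index 8 → [-13, 0, -7, 9, 18, 19, 3, 15, 20] (no swap needed)
Insert 8:
  append 8 at index 9 → [-13, 0, -7, 9, 18, 19, 3, 15, 20, 8]
  8 < parent 18 at index 4, swap → [-13, 0, -7, 9, 8, 19, 3, 15, 20, 18]

[-13, 0, -7, 9, 8, 19, 3, 15, 20, 18]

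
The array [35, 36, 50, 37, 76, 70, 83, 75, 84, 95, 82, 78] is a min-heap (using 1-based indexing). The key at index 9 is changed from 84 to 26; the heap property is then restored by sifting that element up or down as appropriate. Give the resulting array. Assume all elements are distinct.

set index 9 from 84 to 26 → [35, 36, 50, 37, 76, 70, 83, 75, 26, 95, 82, 78]
26 < parent 37 at index 4, swap → [35, 36, 50, 26, 76, 70, 83, 75, 37, 95, 82, 78]
26 < parent 36 at index 2, swap → [35, 26, 50, 36, 76, 70, 83, 75, 37, 95, 82, 78]
26 < parent 35 at index 1, swap → [26, 35, 50, 36, 76, 70, 83, 75, 37, 95, 82, 78]

[26, 35, 50, 36, 76, 70, 83, 75, 37, 95, 82, 78]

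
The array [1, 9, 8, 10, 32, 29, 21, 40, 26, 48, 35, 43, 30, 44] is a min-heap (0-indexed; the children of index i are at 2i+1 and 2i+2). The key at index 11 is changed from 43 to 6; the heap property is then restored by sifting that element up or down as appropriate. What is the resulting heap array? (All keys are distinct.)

[1, 9, 6, 10, 32, 8, 21, 40, 26, 48, 35, 29, 30, 44]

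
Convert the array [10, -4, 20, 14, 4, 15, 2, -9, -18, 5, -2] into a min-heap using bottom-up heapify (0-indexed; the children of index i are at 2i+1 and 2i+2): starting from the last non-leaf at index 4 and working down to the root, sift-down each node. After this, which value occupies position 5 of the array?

15

sift down from index 4:
  4 vs smaller child -2 at index 10, swap → [10, -4, 20, 14, -2, 15, 2, -9, -18, 5, 4]
sift down from index 3:
  14 vs smaller child -18 at index 8, swap → [10, -4, 20, -18, -2, 15, 2, -9, 14, 5, 4]
sift down from index 2:
  20 vs smaller child 2 at index 6, swap → [10, -4, 2, -18, -2, 15, 20, -9, 14, 5, 4]
sift down from index 1:
  -4 vs smaller child -18 at index 3, swap → [10, -18, 2, -4, -2, 15, 20, -9, 14, 5, 4]
  -4 vs smaller child -9 at index 7, swap → [10, -18, 2, -9, -2, 15, 20, -4, 14, 5, 4]
sift down from index 0:
  10 vs smaller child -18 at index 1, swap → [-18, 10, 2, -9, -2, 15, 20, -4, 14, 5, 4]
  10 vs smaller child -9 at index 3, swap → [-18, -9, 2, 10, -2, 15, 20, -4, 14, 5, 4]
  10 vs smaller child -4 at index 7, swap → [-18, -9, 2, -4, -2, 15, 20, 10, 14, 5, 4]
resulting array: [-18, -9, 2, -4, -2, 15, 20, 10, 14, 5, 4]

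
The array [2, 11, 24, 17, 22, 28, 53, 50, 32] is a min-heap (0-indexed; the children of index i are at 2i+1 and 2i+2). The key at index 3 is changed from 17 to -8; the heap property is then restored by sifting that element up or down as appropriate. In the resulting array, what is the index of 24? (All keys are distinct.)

set index 3 from 17 to -8 → [2, 11, 24, -8, 22, 28, 53, 50, 32]
-8 < parent 11 at index 1, swap → [2, -8, 24, 11, 22, 28, 53, 50, 32]
-8 < parent 2 at index 0, swap → [-8, 2, 24, 11, 22, 28, 53, 50, 32]
resulting array: [-8, 2, 24, 11, 22, 28, 53, 50, 32]

2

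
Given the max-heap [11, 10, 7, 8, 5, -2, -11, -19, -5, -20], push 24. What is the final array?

[24, 11, 7, 8, 10, -2, -11, -19, -5, -20, 5]

append 24 at index 10 → [11, 10, 7, 8, 5, -2, -11, -19, -5, -20, 24]
24 > parent 5 at index 4, swap → [11, 10, 7, 8, 24, -2, -11, -19, -5, -20, 5]
24 > parent 10 at index 1, swap → [11, 24, 7, 8, 10, -2, -11, -19, -5, -20, 5]
24 > parent 11 at index 0, swap → [24, 11, 7, 8, 10, -2, -11, -19, -5, -20, 5]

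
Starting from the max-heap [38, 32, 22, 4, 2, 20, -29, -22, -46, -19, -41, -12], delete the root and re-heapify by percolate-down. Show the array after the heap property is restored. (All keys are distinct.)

remove root 38; move last element -12 to root → [-12, 32, 22, 4, 2, 20, -29, -22, -46, -19, -41]
-12 vs larger child 32 at index 1, swap → [32, -12, 22, 4, 2, 20, -29, -22, -46, -19, -41]
-12 vs larger child 4 at index 3, swap → [32, 4, 22, -12, 2, 20, -29, -22, -46, -19, -41]

[32, 4, 22, -12, 2, 20, -29, -22, -46, -19, -41]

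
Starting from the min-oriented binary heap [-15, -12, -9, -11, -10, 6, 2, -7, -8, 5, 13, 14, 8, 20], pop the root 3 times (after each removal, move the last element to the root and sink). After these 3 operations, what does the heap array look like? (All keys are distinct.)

extract-min #1 returns -15:
  remove root -15; move last element 20 to root → [20, -12, -9, -11, -10, 6, 2, -7, -8, 5, 13, 14, 8]
  20 vs smaller child -12 at index 1, swap → [-12, 20, -9, -11, -10, 6, 2, -7, -8, 5, 13, 14, 8]
  20 vs smaller child -11 at index 3, swap → [-12, -11, -9, 20, -10, 6, 2, -7, -8, 5, 13, 14, 8]
  20 vs smaller child -8 at index 8, swap → [-12, -11, -9, -8, -10, 6, 2, -7, 20, 5, 13, 14, 8]
extract-min #2 returns -12:
  remove root -12; move last element 8 to root → [8, -11, -9, -8, -10, 6, 2, -7, 20, 5, 13, 14]
  8 vs smaller child -11 at index 1, swap → [-11, 8, -9, -8, -10, 6, 2, -7, 20, 5, 13, 14]
  8 vs smaller child -10 at index 4, swap → [-11, -10, -9, -8, 8, 6, 2, -7, 20, 5, 13, 14]
  8 vs smaller child 5 at index 9, swap → [-11, -10, -9, -8, 5, 6, 2, -7, 20, 8, 13, 14]
extract-min #3 returns -11:
  remove root -11; move last element 14 to root → [14, -10, -9, -8, 5, 6, 2, -7, 20, 8, 13]
  14 vs smaller child -10 at index 1, swap → [-10, 14, -9, -8, 5, 6, 2, -7, 20, 8, 13]
  14 vs smaller child -8 at index 3, swap → [-10, -8, -9, 14, 5, 6, 2, -7, 20, 8, 13]
  14 vs smaller child -7 at index 7, swap → [-10, -8, -9, -7, 5, 6, 2, 14, 20, 8, 13]

[-10, -8, -9, -7, 5, 6, 2, 14, 20, 8, 13]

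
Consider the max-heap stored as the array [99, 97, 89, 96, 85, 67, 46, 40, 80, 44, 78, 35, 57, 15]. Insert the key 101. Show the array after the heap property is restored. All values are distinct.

[101, 97, 99, 96, 85, 67, 89, 40, 80, 44, 78, 35, 57, 15, 46]

append 101 at index 14 → [99, 97, 89, 96, 85, 67, 46, 40, 80, 44, 78, 35, 57, 15, 101]
101 > parent 46 at index 6, swap → [99, 97, 89, 96, 85, 67, 101, 40, 80, 44, 78, 35, 57, 15, 46]
101 > parent 89 at index 2, swap → [99, 97, 101, 96, 85, 67, 89, 40, 80, 44, 78, 35, 57, 15, 46]
101 > parent 99 at index 0, swap → [101, 97, 99, 96, 85, 67, 89, 40, 80, 44, 78, 35, 57, 15, 46]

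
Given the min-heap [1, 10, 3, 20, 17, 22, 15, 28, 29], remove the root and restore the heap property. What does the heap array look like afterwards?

[3, 10, 15, 20, 17, 22, 29, 28]

remove root 1; move last element 29 to root → [29, 10, 3, 20, 17, 22, 15, 28]
29 vs smaller child 3 at index 2, swap → [3, 10, 29, 20, 17, 22, 15, 28]
29 vs smaller child 15 at index 6, swap → [3, 10, 15, 20, 17, 22, 29, 28]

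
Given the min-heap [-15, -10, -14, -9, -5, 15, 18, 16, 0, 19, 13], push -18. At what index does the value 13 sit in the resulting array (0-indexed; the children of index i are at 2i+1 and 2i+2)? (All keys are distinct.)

10

append -18 at index 11 → [-15, -10, -14, -9, -5, 15, 18, 16, 0, 19, 13, -18]
-18 < parent 15 at index 5, swap → [-15, -10, -14, -9, -5, -18, 18, 16, 0, 19, 13, 15]
-18 < parent -14 at index 2, swap → [-15, -10, -18, -9, -5, -14, 18, 16, 0, 19, 13, 15]
-18 < parent -15 at index 0, swap → [-18, -10, -15, -9, -5, -14, 18, 16, 0, 19, 13, 15]
resulting array: [-18, -10, -15, -9, -5, -14, 18, 16, 0, 19, 13, 15]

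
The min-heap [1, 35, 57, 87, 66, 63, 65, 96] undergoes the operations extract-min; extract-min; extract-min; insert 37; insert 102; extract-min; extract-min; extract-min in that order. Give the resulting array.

extract-min → returns 1:
  remove root 1; move last element 96 to root → [96, 35, 57, 87, 66, 63, 65]
  96 vs smaller child 35 at index 1, swap → [35, 96, 57, 87, 66, 63, 65]
  96 vs smaller child 66 at index 4, swap → [35, 66, 57, 87, 96, 63, 65]
extract-min → returns 35:
  remove root 35; move last element 65 to root → [65, 66, 57, 87, 96, 63]
  65 vs smaller child 57 at index 2, swap → [57, 66, 65, 87, 96, 63]
  65 vs only child 63 at index 5, swap → [57, 66, 63, 87, 96, 65]
extract-min → returns 57:
  remove root 57; move last element 65 to root → [65, 66, 63, 87, 96]
  65 vs smaller child 63 at index 2, swap → [63, 66, 65, 87, 96]
insert 37:
  append 37 at index 5 → [63, 66, 65, 87, 96, 37]
  37 < parent 65 at index 2, swap → [63, 66, 37, 87, 96, 65]
  37 < parent 63 at index 0, swap → [37, 66, 63, 87, 96, 65]
insert 102:
  append 102 at index 6 → [37, 66, 63, 87, 96, 65, 102] (no swap needed)
extract-min → returns 37:
  remove root 37; move last element 102 to root → [102, 66, 63, 87, 96, 65]
  102 vs smaller child 63 at index 2, swap → [63, 66, 102, 87, 96, 65]
  102 vs only child 65 at index 5, swap → [63, 66, 65, 87, 96, 102]
extract-min → returns 63:
  remove root 63; move last element 102 to root → [102, 66, 65, 87, 96]
  102 vs smaller child 65 at index 2, swap → [65, 66, 102, 87, 96]
extract-min → returns 65:
  remove root 65; move last element 96 to root → [96, 66, 102, 87]
  96 vs smaller child 66 at index 1, swap → [66, 96, 102, 87]
  96 vs only child 87 at index 3, swap → [66, 87, 102, 96]

[66, 87, 102, 96]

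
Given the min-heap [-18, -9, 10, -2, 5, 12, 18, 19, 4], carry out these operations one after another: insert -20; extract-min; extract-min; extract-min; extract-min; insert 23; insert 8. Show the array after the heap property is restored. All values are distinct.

[4, 5, 10, 8, 18, 12, 23, 19]

insert -20:
  append -20 at index 9 → [-18, -9, 10, -2, 5, 12, 18, 19, 4, -20]
  -20 < parent 5 at index 4, swap → [-18, -9, 10, -2, -20, 12, 18, 19, 4, 5]
  -20 < parent -9 at index 1, swap → [-18, -20, 10, -2, -9, 12, 18, 19, 4, 5]
  -20 < parent -18 at index 0, swap → [-20, -18, 10, -2, -9, 12, 18, 19, 4, 5]
extract-min → returns -20:
  remove root -20; move last element 5 to root → [5, -18, 10, -2, -9, 12, 18, 19, 4]
  5 vs smaller child -18 at index 1, swap → [-18, 5, 10, -2, -9, 12, 18, 19, 4]
  5 vs smaller child -9 at index 4, swap → [-18, -9, 10, -2, 5, 12, 18, 19, 4]
extract-min → returns -18:
  remove root -18; move last element 4 to root → [4, -9, 10, -2, 5, 12, 18, 19]
  4 vs smaller child -9 at index 1, swap → [-9, 4, 10, -2, 5, 12, 18, 19]
  4 vs smaller child -2 at index 3, swap → [-9, -2, 10, 4, 5, 12, 18, 19]
extract-min → returns -9:
  remove root -9; move last element 19 to root → [19, -2, 10, 4, 5, 12, 18]
  19 vs smaller child -2 at index 1, swap → [-2, 19, 10, 4, 5, 12, 18]
  19 vs smaller child 4 at index 3, swap → [-2, 4, 10, 19, 5, 12, 18]
extract-min → returns -2:
  remove root -2; move last element 18 to root → [18, 4, 10, 19, 5, 12]
  18 vs smaller child 4 at index 1, swap → [4, 18, 10, 19, 5, 12]
  18 vs smaller child 5 at index 4, swap → [4, 5, 10, 19, 18, 12]
insert 23:
  append 23 at index 6 → [4, 5, 10, 19, 18, 12, 23] (no swap needed)
insert 8:
  append 8 at index 7 → [4, 5, 10, 19, 18, 12, 23, 8]
  8 < parent 19 at index 3, swap → [4, 5, 10, 8, 18, 12, 23, 19]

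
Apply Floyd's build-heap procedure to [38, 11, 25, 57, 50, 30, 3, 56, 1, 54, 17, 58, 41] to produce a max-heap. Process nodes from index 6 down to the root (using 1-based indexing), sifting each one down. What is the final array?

[58, 57, 41, 56, 54, 38, 3, 11, 1, 50, 17, 30, 25]

sift down from index 6:
  30 vs larger child 58 at index 12, swap → [38, 11, 25, 57, 50, 58, 3, 56, 1, 54, 17, 30, 41]
sift down from index 5:
  50 vs larger child 54 at index 10, swap → [38, 11, 25, 57, 54, 58, 3, 56, 1, 50, 17, 30, 41]
sift down from index 4: already satisfies heap property
sift down from index 3:
  25 vs larger child 58 at index 6, swap → [38, 11, 58, 57, 54, 25, 3, 56, 1, 50, 17, 30, 41]
  25 vs larger child 41 at index 13, swap → [38, 11, 58, 57, 54, 41, 3, 56, 1, 50, 17, 30, 25]
sift down from index 2:
  11 vs larger child 57 at index 4, swap → [38, 57, 58, 11, 54, 41, 3, 56, 1, 50, 17, 30, 25]
  11 vs larger child 56 at index 8, swap → [38, 57, 58, 56, 54, 41, 3, 11, 1, 50, 17, 30, 25]
sift down from index 1:
  38 vs larger child 58 at index 3, swap → [58, 57, 38, 56, 54, 41, 3, 11, 1, 50, 17, 30, 25]
  38 vs larger child 41 at index 6, swap → [58, 57, 41, 56, 54, 38, 3, 11, 1, 50, 17, 30, 25]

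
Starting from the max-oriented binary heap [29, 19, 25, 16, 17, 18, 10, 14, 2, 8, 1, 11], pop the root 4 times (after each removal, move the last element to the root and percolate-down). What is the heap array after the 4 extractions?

extract-max #1 returns 29:
  remove root 29; move last element 11 to root → [11, 19, 25, 16, 17, 18, 10, 14, 2, 8, 1]
  11 vs larger child 25 at index 2, swap → [25, 19, 11, 16, 17, 18, 10, 14, 2, 8, 1]
  11 vs larger child 18 at index 5, swap → [25, 19, 18, 16, 17, 11, 10, 14, 2, 8, 1]
extract-max #2 returns 25:
  remove root 25; move last element 1 to root → [1, 19, 18, 16, 17, 11, 10, 14, 2, 8]
  1 vs larger child 19 at index 1, swap → [19, 1, 18, 16, 17, 11, 10, 14, 2, 8]
  1 vs larger child 17 at index 4, swap → [19, 17, 18, 16, 1, 11, 10, 14, 2, 8]
  1 vs only child 8 at index 9, swap → [19, 17, 18, 16, 8, 11, 10, 14, 2, 1]
extract-max #3 returns 19:
  remove root 19; move last element 1 to root → [1, 17, 18, 16, 8, 11, 10, 14, 2]
  1 vs larger child 18 at index 2, swap → [18, 17, 1, 16, 8, 11, 10, 14, 2]
  1 vs larger child 11 at index 5, swap → [18, 17, 11, 16, 8, 1, 10, 14, 2]
extract-max #4 returns 18:
  remove root 18; move last element 2 to root → [2, 17, 11, 16, 8, 1, 10, 14]
  2 vs larger child 17 at index 1, swap → [17, 2, 11, 16, 8, 1, 10, 14]
  2 vs larger child 16 at index 3, swap → [17, 16, 11, 2, 8, 1, 10, 14]
  2 vs only child 14 at index 7, swap → [17, 16, 11, 14, 8, 1, 10, 2]

[17, 16, 11, 14, 8, 1, 10, 2]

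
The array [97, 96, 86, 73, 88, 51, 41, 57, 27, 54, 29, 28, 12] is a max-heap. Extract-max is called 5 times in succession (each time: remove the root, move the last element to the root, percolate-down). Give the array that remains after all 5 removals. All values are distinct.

[57, 54, 51, 28, 27, 29, 41, 12]

extract-max #1 returns 97:
  remove root 97; move last element 12 to root → [12, 96, 86, 73, 88, 51, 41, 57, 27, 54, 29, 28]
  12 vs larger child 96 at index 1, swap → [96, 12, 86, 73, 88, 51, 41, 57, 27, 54, 29, 28]
  12 vs larger child 88 at index 4, swap → [96, 88, 86, 73, 12, 51, 41, 57, 27, 54, 29, 28]
  12 vs larger child 54 at index 9, swap → [96, 88, 86, 73, 54, 51, 41, 57, 27, 12, 29, 28]
extract-max #2 returns 96:
  remove root 96; move last element 28 to root → [28, 88, 86, 73, 54, 51, 41, 57, 27, 12, 29]
  28 vs larger child 88 at index 1, swap → [88, 28, 86, 73, 54, 51, 41, 57, 27, 12, 29]
  28 vs larger child 73 at index 3, swap → [88, 73, 86, 28, 54, 51, 41, 57, 27, 12, 29]
  28 vs larger child 57 at index 7, swap → [88, 73, 86, 57, 54, 51, 41, 28, 27, 12, 29]
extract-max #3 returns 88:
  remove root 88; move last element 29 to root → [29, 73, 86, 57, 54, 51, 41, 28, 27, 12]
  29 vs larger child 86 at index 2, swap → [86, 73, 29, 57, 54, 51, 41, 28, 27, 12]
  29 vs larger child 51 at index 5, swap → [86, 73, 51, 57, 54, 29, 41, 28, 27, 12]
extract-max #4 returns 86:
  remove root 86; move last element 12 to root → [12, 73, 51, 57, 54, 29, 41, 28, 27]
  12 vs larger child 73 at index 1, swap → [73, 12, 51, 57, 54, 29, 41, 28, 27]
  12 vs larger child 57 at index 3, swap → [73, 57, 51, 12, 54, 29, 41, 28, 27]
  12 vs larger child 28 at index 7, swap → [73, 57, 51, 28, 54, 29, 41, 12, 27]
extract-max #5 returns 73:
  remove root 73; move last element 27 to root → [27, 57, 51, 28, 54, 29, 41, 12]
  27 vs larger child 57 at index 1, swap → [57, 27, 51, 28, 54, 29, 41, 12]
  27 vs larger child 54 at index 4, swap → [57, 54, 51, 28, 27, 29, 41, 12]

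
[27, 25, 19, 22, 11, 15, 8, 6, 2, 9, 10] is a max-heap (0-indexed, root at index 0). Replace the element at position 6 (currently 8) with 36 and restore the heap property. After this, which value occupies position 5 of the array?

15

set index 6 from 8 to 36 → [27, 25, 19, 22, 11, 15, 36, 6, 2, 9, 10]
36 > parent 19 at index 2, swap → [27, 25, 36, 22, 11, 15, 19, 6, 2, 9, 10]
36 > parent 27 at index 0, swap → [36, 25, 27, 22, 11, 15, 19, 6, 2, 9, 10]
resulting array: [36, 25, 27, 22, 11, 15, 19, 6, 2, 9, 10]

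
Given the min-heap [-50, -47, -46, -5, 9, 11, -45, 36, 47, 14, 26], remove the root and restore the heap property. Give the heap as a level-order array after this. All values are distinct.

remove root -50; move last element 26 to root → [26, -47, -46, -5, 9, 11, -45, 36, 47, 14]
26 vs smaller child -47 at index 1, swap → [-47, 26, -46, -5, 9, 11, -45, 36, 47, 14]
26 vs smaller child -5 at index 3, swap → [-47, -5, -46, 26, 9, 11, -45, 36, 47, 14]

[-47, -5, -46, 26, 9, 11, -45, 36, 47, 14]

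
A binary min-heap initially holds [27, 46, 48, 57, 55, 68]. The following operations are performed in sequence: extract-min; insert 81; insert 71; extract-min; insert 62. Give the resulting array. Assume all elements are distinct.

[48, 55, 62, 57, 68, 81, 71]

extract-min → returns 27:
  remove root 27; move last element 68 to root → [68, 46, 48, 57, 55]
  68 vs smaller child 46 at index 1, swap → [46, 68, 48, 57, 55]
  68 vs smaller child 55 at index 4, swap → [46, 55, 48, 57, 68]
insert 81:
  append 81 at index 5 → [46, 55, 48, 57, 68, 81] (no swap needed)
insert 71:
  append 71 at index 6 → [46, 55, 48, 57, 68, 81, 71] (no swap needed)
extract-min → returns 46:
  remove root 46; move last element 71 to root → [71, 55, 48, 57, 68, 81]
  71 vs smaller child 48 at index 2, swap → [48, 55, 71, 57, 68, 81]
insert 62:
  append 62 at index 6 → [48, 55, 71, 57, 68, 81, 62]
  62 < parent 71 at index 2, swap → [48, 55, 62, 57, 68, 81, 71]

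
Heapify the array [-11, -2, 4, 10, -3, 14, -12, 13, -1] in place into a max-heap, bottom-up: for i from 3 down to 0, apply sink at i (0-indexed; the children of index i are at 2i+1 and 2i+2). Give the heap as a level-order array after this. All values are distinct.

sift down from index 3:
  10 vs larger child 13 at index 7, swap → [-11, -2, 4, 13, -3, 14, -12, 10, -1]
sift down from index 2:
  4 vs larger child 14 at index 5, swap → [-11, -2, 14, 13, -3, 4, -12, 10, -1]
sift down from index 1:
  -2 vs larger child 13 at index 3, swap → [-11, 13, 14, -2, -3, 4, -12, 10, -1]
  -2 vs larger child 10 at index 7, swap → [-11, 13, 14, 10, -3, 4, -12, -2, -1]
sift down from index 0:
  -11 vs larger child 14 at index 2, swap → [14, 13, -11, 10, -3, 4, -12, -2, -1]
  -11 vs larger child 4 at index 5, swap → [14, 13, 4, 10, -3, -11, -12, -2, -1]

[14, 13, 4, 10, -3, -11, -12, -2, -1]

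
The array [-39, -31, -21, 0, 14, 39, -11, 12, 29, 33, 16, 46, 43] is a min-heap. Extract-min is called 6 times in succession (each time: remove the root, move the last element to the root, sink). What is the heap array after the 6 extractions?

[14, 29, 16, 43, 33, 39, 46]

extract-min #1 returns -39:
  remove root -39; move last element 43 to root → [43, -31, -21, 0, 14, 39, -11, 12, 29, 33, 16, 46]
  43 vs smaller child -31 at index 1, swap → [-31, 43, -21, 0, 14, 39, -11, 12, 29, 33, 16, 46]
  43 vs smaller child 0 at index 3, swap → [-31, 0, -21, 43, 14, 39, -11, 12, 29, 33, 16, 46]
  43 vs smaller child 12 at index 7, swap → [-31, 0, -21, 12, 14, 39, -11, 43, 29, 33, 16, 46]
extract-min #2 returns -31:
  remove root -31; move last element 46 to root → [46, 0, -21, 12, 14, 39, -11, 43, 29, 33, 16]
  46 vs smaller child -21 at index 2, swap → [-21, 0, 46, 12, 14, 39, -11, 43, 29, 33, 16]
  46 vs smaller child -11 at index 6, swap → [-21, 0, -11, 12, 14, 39, 46, 43, 29, 33, 16]
extract-min #3 returns -21:
  remove root -21; move last element 16 to root → [16, 0, -11, 12, 14, 39, 46, 43, 29, 33]
  16 vs smaller child -11 at index 2, swap → [-11, 0, 16, 12, 14, 39, 46, 43, 29, 33]
extract-min #4 returns -11:
  remove root -11; move last element 33 to root → [33, 0, 16, 12, 14, 39, 46, 43, 29]
  33 vs smaller child 0 at index 1, swap → [0, 33, 16, 12, 14, 39, 46, 43, 29]
  33 vs smaller child 12 at index 3, swap → [0, 12, 16, 33, 14, 39, 46, 43, 29]
  33 vs smaller child 29 at index 8, swap → [0, 12, 16, 29, 14, 39, 46, 43, 33]
extract-min #5 returns 0:
  remove root 0; move last element 33 to root → [33, 12, 16, 29, 14, 39, 46, 43]
  33 vs smaller child 12 at index 1, swap → [12, 33, 16, 29, 14, 39, 46, 43]
  33 vs smaller child 14 at index 4, swap → [12, 14, 16, 29, 33, 39, 46, 43]
extract-min #6 returns 12:
  remove root 12; move last element 43 to root → [43, 14, 16, 29, 33, 39, 46]
  43 vs smaller child 14 at index 1, swap → [14, 43, 16, 29, 33, 39, 46]
  43 vs smaller child 29 at index 3, swap → [14, 29, 16, 43, 33, 39, 46]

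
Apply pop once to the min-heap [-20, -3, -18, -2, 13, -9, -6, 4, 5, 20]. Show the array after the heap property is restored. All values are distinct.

[-18, -3, -9, -2, 13, 20, -6, 4, 5]

remove root -20; move last element 20 to root → [20, -3, -18, -2, 13, -9, -6, 4, 5]
20 vs smaller child -18 at index 2, swap → [-18, -3, 20, -2, 13, -9, -6, 4, 5]
20 vs smaller child -9 at index 5, swap → [-18, -3, -9, -2, 13, 20, -6, 4, 5]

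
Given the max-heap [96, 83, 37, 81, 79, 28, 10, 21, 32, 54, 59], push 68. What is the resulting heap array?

append 68 at index 11 → [96, 83, 37, 81, 79, 28, 10, 21, 32, 54, 59, 68]
68 > parent 28 at index 5, swap → [96, 83, 37, 81, 79, 68, 10, 21, 32, 54, 59, 28]
68 > parent 37 at index 2, swap → [96, 83, 68, 81, 79, 37, 10, 21, 32, 54, 59, 28]

[96, 83, 68, 81, 79, 37, 10, 21, 32, 54, 59, 28]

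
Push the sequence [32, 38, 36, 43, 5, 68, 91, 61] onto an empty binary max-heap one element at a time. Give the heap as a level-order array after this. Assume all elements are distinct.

[91, 61, 68, 38, 5, 36, 43, 32]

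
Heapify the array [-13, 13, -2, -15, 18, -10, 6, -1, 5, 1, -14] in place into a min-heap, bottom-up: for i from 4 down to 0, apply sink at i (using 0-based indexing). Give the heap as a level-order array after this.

[-15, -14, -10, -1, -13, -2, 6, 13, 5, 1, 18]

sift down from index 4:
  18 vs smaller child -14 at index 10, swap → [-13, 13, -2, -15, -14, -10, 6, -1, 5, 1, 18]
sift down from index 3: already satisfies heap property
sift down from index 2:
  -2 vs smaller child -10 at index 5, swap → [-13, 13, -10, -15, -14, -2, 6, -1, 5, 1, 18]
sift down from index 1:
  13 vs smaller child -15 at index 3, swap → [-13, -15, -10, 13, -14, -2, 6, -1, 5, 1, 18]
  13 vs smaller child -1 at index 7, swap → [-13, -15, -10, -1, -14, -2, 6, 13, 5, 1, 18]
sift down from index 0:
  -13 vs smaller child -15 at index 1, swap → [-15, -13, -10, -1, -14, -2, 6, 13, 5, 1, 18]
  -13 vs smaller child -14 at index 4, swap → [-15, -14, -10, -1, -13, -2, 6, 13, 5, 1, 18]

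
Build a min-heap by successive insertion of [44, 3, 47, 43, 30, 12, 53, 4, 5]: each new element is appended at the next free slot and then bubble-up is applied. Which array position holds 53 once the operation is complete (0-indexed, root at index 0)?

6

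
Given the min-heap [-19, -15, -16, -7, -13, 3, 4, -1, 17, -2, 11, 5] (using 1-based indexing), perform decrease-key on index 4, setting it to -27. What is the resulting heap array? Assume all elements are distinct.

[-27, -19, -16, -15, -13, 3, 4, -1, 17, -2, 11, 5]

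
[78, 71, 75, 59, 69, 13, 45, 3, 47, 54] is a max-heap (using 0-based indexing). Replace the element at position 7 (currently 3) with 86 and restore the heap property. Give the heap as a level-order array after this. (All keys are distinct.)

[86, 78, 75, 71, 69, 13, 45, 59, 47, 54]

set index 7 from 3 to 86 → [78, 71, 75, 59, 69, 13, 45, 86, 47, 54]
86 > parent 59 at index 3, swap → [78, 71, 75, 86, 69, 13, 45, 59, 47, 54]
86 > parent 71 at index 1, swap → [78, 86, 75, 71, 69, 13, 45, 59, 47, 54]
86 > parent 78 at index 0, swap → [86, 78, 75, 71, 69, 13, 45, 59, 47, 54]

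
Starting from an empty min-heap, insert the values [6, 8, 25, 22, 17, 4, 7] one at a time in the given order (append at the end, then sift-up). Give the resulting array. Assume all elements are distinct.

[4, 8, 6, 22, 17, 25, 7]

Insert 6:
  append 6 at index 0 → [6] (no swap needed)
Insert 8:
  append 8 at index 1 → [6, 8] (no swap needed)
Insert 25:
  append 25 at index 2 → [6, 8, 25] (no swap needed)
Insert 22:
  append 22 at index 3 → [6, 8, 25, 22] (no swap needed)
Insert 17:
  append 17 at index 4 → [6, 8, 25, 22, 17] (no swap needed)
Insert 4:
  append 4 at index 5 → [6, 8, 25, 22, 17, 4]
  4 < parent 25 at index 2, swap → [6, 8, 4, 22, 17, 25]
  4 < parent 6 at index 0, swap → [4, 8, 6, 22, 17, 25]
Insert 7:
  append 7 at index 6 → [4, 8, 6, 22, 17, 25, 7] (no swap needed)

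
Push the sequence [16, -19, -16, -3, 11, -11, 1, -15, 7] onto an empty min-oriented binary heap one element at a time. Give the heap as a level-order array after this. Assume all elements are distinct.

[-19, -15, -16, -3, 11, -11, 1, 16, 7]

Insert 16:
  append 16 at index 0 → [16] (no swap needed)
Insert -19:
  append -19 at index 1 → [16, -19]
  -19 < parent 16 at index 0, swap → [-19, 16]
Insert -16:
  append -16 at index 2 → [-19, 16, -16] (no swap needed)
Insert -3:
  append -3 at index 3 → [-19, 16, -16, -3]
  -3 < parent 16 at index 1, swap → [-19, -3, -16, 16]
Insert 11:
  append 11 at index 4 → [-19, -3, -16, 16, 11] (no swap needed)
Insert -11:
  append -11 at index 5 → [-19, -3, -16, 16, 11, -11] (no swap needed)
Insert 1:
  append 1 at index 6 → [-19, -3, -16, 16, 11, -11, 1] (no swap needed)
Insert -15:
  append -15 at index 7 → [-19, -3, -16, 16, 11, -11, 1, -15]
  -15 < parent 16 at index 3, swap → [-19, -3, -16, -15, 11, -11, 1, 16]
  -15 < parent -3 at index 1, swap → [-19, -15, -16, -3, 11, -11, 1, 16]
Insert 7:
  append 7 at index 8 → [-19, -15, -16, -3, 11, -11, 1, 16, 7] (no swap needed)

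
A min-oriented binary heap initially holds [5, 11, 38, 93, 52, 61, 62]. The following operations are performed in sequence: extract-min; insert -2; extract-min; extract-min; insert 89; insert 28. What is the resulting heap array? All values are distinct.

[28, 52, 38, 93, 62, 89, 61]

extract-min → returns 5:
  remove root 5; move last element 62 to root → [62, 11, 38, 93, 52, 61]
  62 vs smaller child 11 at index 1, swap → [11, 62, 38, 93, 52, 61]
  62 vs smaller child 52 at index 4, swap → [11, 52, 38, 93, 62, 61]
insert -2:
  append -2 at index 6 → [11, 52, 38, 93, 62, 61, -2]
  -2 < parent 38 at index 2, swap → [11, 52, -2, 93, 62, 61, 38]
  -2 < parent 11 at index 0, swap → [-2, 52, 11, 93, 62, 61, 38]
extract-min → returns -2:
  remove root -2; move last element 38 to root → [38, 52, 11, 93, 62, 61]
  38 vs smaller child 11 at index 2, swap → [11, 52, 38, 93, 62, 61]
extract-min → returns 11:
  remove root 11; move last element 61 to root → [61, 52, 38, 93, 62]
  61 vs smaller child 38 at index 2, swap → [38, 52, 61, 93, 62]
insert 89:
  append 89 at index 5 → [38, 52, 61, 93, 62, 89] (no swap needed)
insert 28:
  append 28 at index 6 → [38, 52, 61, 93, 62, 89, 28]
  28 < parent 61 at index 2, swap → [38, 52, 28, 93, 62, 89, 61]
  28 < parent 38 at index 0, swap → [28, 52, 38, 93, 62, 89, 61]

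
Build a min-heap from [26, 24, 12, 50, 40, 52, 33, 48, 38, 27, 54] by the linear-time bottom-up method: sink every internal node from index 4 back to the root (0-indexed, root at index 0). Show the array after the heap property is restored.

sift down from index 4:
  40 vs smaller child 27 at index 9, swap → [26, 24, 12, 50, 27, 52, 33, 48, 38, 40, 54]
sift down from index 3:
  50 vs smaller child 38 at index 8, swap → [26, 24, 12, 38, 27, 52, 33, 48, 50, 40, 54]
sift down from index 2: already satisfies heap property
sift down from index 1: already satisfies heap property
sift down from index 0:
  26 vs smaller child 12 at index 2, swap → [12, 24, 26, 38, 27, 52, 33, 48, 50, 40, 54]

[12, 24, 26, 38, 27, 52, 33, 48, 50, 40, 54]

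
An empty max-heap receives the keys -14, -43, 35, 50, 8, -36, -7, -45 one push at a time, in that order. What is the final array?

Insert -14:
  append -14 at index 0 → [-14] (no swap needed)
Insert -43:
  append -43 at index 1 → [-14, -43] (no swap needed)
Insert 35:
  append 35 at index 2 → [-14, -43, 35]
  35 > parent -14 at index 0, swap → [35, -43, -14]
Insert 50:
  append 50 at index 3 → [35, -43, -14, 50]
  50 > parent -43 at index 1, swap → [35, 50, -14, -43]
  50 > parent 35 at index 0, swap → [50, 35, -14, -43]
Insert 8:
  append 8 at index 4 → [50, 35, -14, -43, 8] (no swap needed)
Insert -36:
  append -36 at index 5 → [50, 35, -14, -43, 8, -36] (no swap needed)
Insert -7:
  append -7 at index 6 → [50, 35, -14, -43, 8, -36, -7]
  -7 > parent -14 at index 2, swap → [50, 35, -7, -43, 8, -36, -14]
Insert -45:
  append -45 at index 7 → [50, 35, -7, -43, 8, -36, -14, -45] (no swap needed)

[50, 35, -7, -43, 8, -36, -14, -45]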